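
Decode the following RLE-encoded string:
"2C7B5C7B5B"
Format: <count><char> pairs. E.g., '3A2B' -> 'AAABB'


Expanding each <count><char> pair:
  2C -> 'CC'
  7B -> 'BBBBBBB'
  5C -> 'CCCCC'
  7B -> 'BBBBBBB'
  5B -> 'BBBBB'

Decoded = CCBBBBBBBCCCCCBBBBBBBBBBBB


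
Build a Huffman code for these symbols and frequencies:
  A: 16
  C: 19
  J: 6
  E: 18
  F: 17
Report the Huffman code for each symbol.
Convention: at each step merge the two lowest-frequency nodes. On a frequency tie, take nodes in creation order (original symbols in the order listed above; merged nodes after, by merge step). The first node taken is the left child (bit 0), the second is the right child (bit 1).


Huffman tree construction:
Step 1: Merge J(6) + A(16) = 22
Step 2: Merge F(17) + E(18) = 35
Step 3: Merge C(19) + (J+A)(22) = 41
Step 4: Merge (F+E)(35) + (C+(J+A))(41) = 76
Read each symbol's code off the tree from the root (left child = 0, right child = 1).

Codes:
  A: 111 (length 3)
  C: 10 (length 2)
  J: 110 (length 3)
  E: 01 (length 2)
  F: 00 (length 2)
Average code length: 174/76 = 2.2895 bits/symbol


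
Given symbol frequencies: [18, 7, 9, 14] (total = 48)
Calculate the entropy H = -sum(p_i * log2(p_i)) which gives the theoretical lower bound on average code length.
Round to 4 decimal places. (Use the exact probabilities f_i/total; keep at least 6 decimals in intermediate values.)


Per-symbol terms -p_i * log2(p_i) with p_i = f_i/48:
  p = 18/48 = 0.375000: log2(p) = -1.415037, -p*log2(p) = 0.530639
  p = 7/48 = 0.145833: log2(p) = -2.777608, -p*log2(p) = 0.405068
  p = 9/48 = 0.187500: log2(p) = -2.415037, -p*log2(p) = 0.452820
  p = 14/48 = 0.291667: log2(p) = -1.777608, -p*log2(p) = 0.518469
H = 0.530639 + 0.405068 + 0.452820 + 0.518469 = 1.906996

H = 1.907 bits/symbol


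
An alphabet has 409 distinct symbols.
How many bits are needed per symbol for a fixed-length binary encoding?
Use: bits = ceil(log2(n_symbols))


log2(409) = 8.676
Bracket: 2^8 = 256 < 409 <= 2^9 = 512
So ceil(log2(409)) = 9

bits = ceil(log2(409)) = ceil(8.676) = 9 bits


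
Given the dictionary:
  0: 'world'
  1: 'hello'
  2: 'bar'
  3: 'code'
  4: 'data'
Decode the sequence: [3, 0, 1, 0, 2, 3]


Look up each index in the dictionary:
  3 -> 'code'
  0 -> 'world'
  1 -> 'hello'
  0 -> 'world'
  2 -> 'bar'
  3 -> 'code'

Decoded: "code world hello world bar code"


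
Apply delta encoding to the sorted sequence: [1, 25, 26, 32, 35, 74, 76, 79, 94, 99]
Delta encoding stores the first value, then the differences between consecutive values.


First value: 1
Deltas:
  25 - 1 = 24
  26 - 25 = 1
  32 - 26 = 6
  35 - 32 = 3
  74 - 35 = 39
  76 - 74 = 2
  79 - 76 = 3
  94 - 79 = 15
  99 - 94 = 5


Delta encoded: [1, 24, 1, 6, 3, 39, 2, 3, 15, 5]


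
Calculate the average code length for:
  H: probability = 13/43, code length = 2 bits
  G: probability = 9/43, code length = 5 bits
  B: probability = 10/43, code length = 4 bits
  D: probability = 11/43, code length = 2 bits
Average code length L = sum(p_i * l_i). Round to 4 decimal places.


Weighted contributions p_i * l_i:
  H: (13/43) * 2 = 26/43
  G: (9/43) * 5 = 45/43
  B: (10/43) * 4 = 40/43
  D: (11/43) * 2 = 22/43
Sum = (26 + 45 + 40 + 22)/43 = 133/43

L = 133/43 = 3.0930 bits/symbol


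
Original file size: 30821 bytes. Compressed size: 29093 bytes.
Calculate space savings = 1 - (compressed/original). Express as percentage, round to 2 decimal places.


ratio = compressed/original = 29093/30821 = 0.943934
savings = 1 - ratio = 1 - 0.943934 = 0.056066
as a percentage: 0.056066 * 100 = 5.61%

Space savings = 1 - 29093/30821 = 5.61%


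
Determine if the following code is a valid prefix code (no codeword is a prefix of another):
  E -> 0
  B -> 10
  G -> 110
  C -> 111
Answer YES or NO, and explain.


Checking each pair (does one codeword prefix another?):
  E='0' vs B='10': no prefix
  E='0' vs G='110': no prefix
  E='0' vs C='111': no prefix
  B='10' vs E='0': no prefix
  B='10' vs G='110': no prefix
  B='10' vs C='111': no prefix
  G='110' vs E='0': no prefix
  G='110' vs B='10': no prefix
  G='110' vs C='111': no prefix
  C='111' vs E='0': no prefix
  C='111' vs B='10': no prefix
  C='111' vs G='110': no prefix
No violation found over all pairs.

YES -- this is a valid prefix code. No codeword is a prefix of any other codeword.


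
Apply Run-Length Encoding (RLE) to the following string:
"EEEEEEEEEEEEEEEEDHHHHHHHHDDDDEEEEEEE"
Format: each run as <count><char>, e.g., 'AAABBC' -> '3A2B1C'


Scanning runs left to right:
  i=0: run of 'E' x 16 -> '16E'
  i=16: run of 'D' x 1 -> '1D'
  i=17: run of 'H' x 8 -> '8H'
  i=25: run of 'D' x 4 -> '4D'
  i=29: run of 'E' x 7 -> '7E'

RLE = 16E1D8H4D7E


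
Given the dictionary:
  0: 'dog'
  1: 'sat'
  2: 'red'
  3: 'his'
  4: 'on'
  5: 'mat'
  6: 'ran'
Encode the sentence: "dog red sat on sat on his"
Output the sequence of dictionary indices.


Look up each word in the dictionary:
  'dog' -> 0
  'red' -> 2
  'sat' -> 1
  'on' -> 4
  'sat' -> 1
  'on' -> 4
  'his' -> 3

Encoded: [0, 2, 1, 4, 1, 4, 3]


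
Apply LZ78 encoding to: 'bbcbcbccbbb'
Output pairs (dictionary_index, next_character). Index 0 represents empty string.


LZ78 encoding steps:
Dictionary: {0: ''}
Step 1: w='' (idx 0), next='b' -> output (0, 'b'), add 'b' as idx 1
Step 2: w='b' (idx 1), next='c' -> output (1, 'c'), add 'bc' as idx 2
Step 3: w='bc' (idx 2), next='b' -> output (2, 'b'), add 'bcb' as idx 3
Step 4: w='' (idx 0), next='c' -> output (0, 'c'), add 'c' as idx 4
Step 5: w='c' (idx 4), next='b' -> output (4, 'b'), add 'cb' as idx 5
Step 6: w='b' (idx 1), next='b' -> output (1, 'b'), add 'bb' as idx 6


Encoded: [(0, 'b'), (1, 'c'), (2, 'b'), (0, 'c'), (4, 'b'), (1, 'b')]


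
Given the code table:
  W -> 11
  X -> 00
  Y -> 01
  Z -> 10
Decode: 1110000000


Decoding:
11 -> W
10 -> Z
00 -> X
00 -> X
00 -> X


Result: WZXXX


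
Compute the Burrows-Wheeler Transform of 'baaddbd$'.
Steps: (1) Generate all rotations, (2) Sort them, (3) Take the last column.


Rotations (sorted):
  0: $baaddbd -> last char: d
  1: aaddbd$b -> last char: b
  2: addbd$ba -> last char: a
  3: baaddbd$ -> last char: $
  4: bd$baadd -> last char: d
  5: d$baaddb -> last char: b
  6: dbd$baad -> last char: d
  7: ddbd$baa -> last char: a


BWT = dba$dbda


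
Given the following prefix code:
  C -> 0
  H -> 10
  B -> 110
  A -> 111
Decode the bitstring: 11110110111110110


Decoding step by step:
Bits 111 -> A
Bits 10 -> H
Bits 110 -> B
Bits 111 -> A
Bits 110 -> B
Bits 110 -> B


Decoded message: AHBABB


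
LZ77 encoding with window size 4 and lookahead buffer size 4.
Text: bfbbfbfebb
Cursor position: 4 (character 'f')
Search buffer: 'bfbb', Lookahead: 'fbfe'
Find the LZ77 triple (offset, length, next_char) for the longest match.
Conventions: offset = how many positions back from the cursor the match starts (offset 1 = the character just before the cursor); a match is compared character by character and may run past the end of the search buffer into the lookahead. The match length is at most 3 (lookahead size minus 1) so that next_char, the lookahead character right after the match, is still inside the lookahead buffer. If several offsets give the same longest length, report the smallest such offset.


Try each offset into the search buffer:
  offset=1 (pos 3, char 'b'): match length 0
  offset=2 (pos 2, char 'b'): match length 0
  offset=3 (pos 1, char 'f'): match length 2
  offset=4 (pos 0, char 'b'): match length 0
Longest match has length 2 at offset 3.
next_char = character at position 4 + 2 = 6 -> 'f'

Best match: offset=3, length=2 (matching 'fb' starting at position 1)
LZ77 triple: (3, 2, 'f')


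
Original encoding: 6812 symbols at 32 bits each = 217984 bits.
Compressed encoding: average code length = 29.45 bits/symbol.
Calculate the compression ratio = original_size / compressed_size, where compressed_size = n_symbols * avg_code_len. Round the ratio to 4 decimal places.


original_size = n_symbols * orig_bits = 6812 * 32 = 217984 bits
compressed_size = n_symbols * avg_code_len = 6812 * 29.45 = 200613.4 bits
ratio = original_size / compressed_size = 217984 / 200613.4 = 1.0866

Compression ratio = 1.0866


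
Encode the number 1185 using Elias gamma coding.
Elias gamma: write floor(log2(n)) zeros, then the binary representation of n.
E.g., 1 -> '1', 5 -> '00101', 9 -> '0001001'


num_bits = floor(log2(1185)) + 1 = 11
leading_zeros = num_bits - 1 = 10
binary(1185) = 10010100001

Elias gamma(1185) = '0000000000' + '10010100001' = 000000000010010100001 (21 bits)


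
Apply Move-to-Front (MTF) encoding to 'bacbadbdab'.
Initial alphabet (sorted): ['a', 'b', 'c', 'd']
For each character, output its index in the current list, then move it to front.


MTF encoding:
'b': index 1 in ['a', 'b', 'c', 'd'] -> ['b', 'a', 'c', 'd']
'a': index 1 in ['b', 'a', 'c', 'd'] -> ['a', 'b', 'c', 'd']
'c': index 2 in ['a', 'b', 'c', 'd'] -> ['c', 'a', 'b', 'd']
'b': index 2 in ['c', 'a', 'b', 'd'] -> ['b', 'c', 'a', 'd']
'a': index 2 in ['b', 'c', 'a', 'd'] -> ['a', 'b', 'c', 'd']
'd': index 3 in ['a', 'b', 'c', 'd'] -> ['d', 'a', 'b', 'c']
'b': index 2 in ['d', 'a', 'b', 'c'] -> ['b', 'd', 'a', 'c']
'd': index 1 in ['b', 'd', 'a', 'c'] -> ['d', 'b', 'a', 'c']
'a': index 2 in ['d', 'b', 'a', 'c'] -> ['a', 'd', 'b', 'c']
'b': index 2 in ['a', 'd', 'b', 'c'] -> ['b', 'a', 'd', 'c']


Output: [1, 1, 2, 2, 2, 3, 2, 1, 2, 2]


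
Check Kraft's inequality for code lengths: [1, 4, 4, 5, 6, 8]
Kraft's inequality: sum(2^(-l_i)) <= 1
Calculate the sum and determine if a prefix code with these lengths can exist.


Sum = 2^(-1) + 2^(-4) + 2^(-4) + 2^(-5) + 2^(-6) + 2^(-8)
    = 0.5 + 0.0625 + 0.0625 + 0.03125 + 0.015625 + 0.00390625
    = 173/256 = 0.67578125
Since 0.67578125 <= 1, Kraft's inequality IS satisfied.
A prefix code with these lengths CAN exist.

Kraft sum = 0.67578125. Satisfied.


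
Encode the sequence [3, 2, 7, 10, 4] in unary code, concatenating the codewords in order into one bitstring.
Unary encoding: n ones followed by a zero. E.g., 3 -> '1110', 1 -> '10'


Encode each number as n ones followed by a terminating 0:
  3 -> 1110 (4 bits)
  2 -> 110 (3 bits)
  7 -> 11111110 (8 bits)
  10 -> 11111111110 (11 bits)
  4 -> 11110 (5 bits)
Total length = 4 + 3 + 8 + 11 + 5 = 31 bits.

Unary([3, 2, 7, 10, 4]) = 1110110111111101111111111011110 (31 bits)


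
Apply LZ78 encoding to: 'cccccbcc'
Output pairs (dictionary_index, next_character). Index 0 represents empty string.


LZ78 encoding steps:
Dictionary: {0: ''}
Step 1: w='' (idx 0), next='c' -> output (0, 'c'), add 'c' as idx 1
Step 2: w='c' (idx 1), next='c' -> output (1, 'c'), add 'cc' as idx 2
Step 3: w='cc' (idx 2), next='b' -> output (2, 'b'), add 'ccb' as idx 3
Step 4: w='cc' (idx 2), end of input -> output (2, '')


Encoded: [(0, 'c'), (1, 'c'), (2, 'b'), (2, '')]


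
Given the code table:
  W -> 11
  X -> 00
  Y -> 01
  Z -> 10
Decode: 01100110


Decoding:
01 -> Y
10 -> Z
01 -> Y
10 -> Z


Result: YZYZ


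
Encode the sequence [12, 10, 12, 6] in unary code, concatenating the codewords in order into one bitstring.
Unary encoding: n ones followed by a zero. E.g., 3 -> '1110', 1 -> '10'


Encode each number as n ones followed by a terminating 0:
  12 -> 1111111111110 (13 bits)
  10 -> 11111111110 (11 bits)
  12 -> 1111111111110 (13 bits)
  6 -> 1111110 (7 bits)
Total length = 13 + 11 + 13 + 7 = 44 bits.

Unary([12, 10, 12, 6]) = 11111111111101111111111011111111111101111110 (44 bits)


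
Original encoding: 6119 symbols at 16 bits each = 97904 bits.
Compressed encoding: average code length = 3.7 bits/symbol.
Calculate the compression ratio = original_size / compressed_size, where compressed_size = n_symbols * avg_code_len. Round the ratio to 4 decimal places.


original_size = n_symbols * orig_bits = 6119 * 16 = 97904 bits
compressed_size = n_symbols * avg_code_len = 6119 * 3.7 = 22640.3 bits
ratio = original_size / compressed_size = 97904 / 22640.3 = 4.3243

Compression ratio = 4.3243


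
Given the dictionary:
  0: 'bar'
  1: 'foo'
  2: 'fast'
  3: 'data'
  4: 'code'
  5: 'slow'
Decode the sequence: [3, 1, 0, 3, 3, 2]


Look up each index in the dictionary:
  3 -> 'data'
  1 -> 'foo'
  0 -> 'bar'
  3 -> 'data'
  3 -> 'data'
  2 -> 'fast'

Decoded: "data foo bar data data fast"


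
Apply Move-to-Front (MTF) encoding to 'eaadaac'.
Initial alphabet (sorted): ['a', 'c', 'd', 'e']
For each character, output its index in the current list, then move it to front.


MTF encoding:
'e': index 3 in ['a', 'c', 'd', 'e'] -> ['e', 'a', 'c', 'd']
'a': index 1 in ['e', 'a', 'c', 'd'] -> ['a', 'e', 'c', 'd']
'a': index 0 in ['a', 'e', 'c', 'd'] -> ['a', 'e', 'c', 'd']
'd': index 3 in ['a', 'e', 'c', 'd'] -> ['d', 'a', 'e', 'c']
'a': index 1 in ['d', 'a', 'e', 'c'] -> ['a', 'd', 'e', 'c']
'a': index 0 in ['a', 'd', 'e', 'c'] -> ['a', 'd', 'e', 'c']
'c': index 3 in ['a', 'd', 'e', 'c'] -> ['c', 'a', 'd', 'e']


Output: [3, 1, 0, 3, 1, 0, 3]


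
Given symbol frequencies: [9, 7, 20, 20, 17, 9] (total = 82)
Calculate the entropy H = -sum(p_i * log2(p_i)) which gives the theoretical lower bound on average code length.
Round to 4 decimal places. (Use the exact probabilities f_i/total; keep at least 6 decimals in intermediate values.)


Per-symbol terms -p_i * log2(p_i) with p_i = f_i/82:
  p = 9/82 = 0.109756: log2(p) = -3.187627, -p*log2(p) = 0.349862
  p = 7/82 = 0.085366: log2(p) = -3.550197, -p*log2(p) = 0.303066
  p = 20/82 = 0.243902: log2(p) = -2.035624, -p*log2(p) = 0.496494
  p = 20/82 = 0.243902: log2(p) = -2.035624, -p*log2(p) = 0.496494
  p = 17/82 = 0.207317: log2(p) = -2.270089, -p*log2(p) = 0.470628
  p = 9/82 = 0.109756: log2(p) = -3.187627, -p*log2(p) = 0.349862
H = 0.349862 + 0.303066 + 0.496494 + 0.496494 + 0.470628 + 0.349862 = 2.466406

H = 2.4664 bits/symbol


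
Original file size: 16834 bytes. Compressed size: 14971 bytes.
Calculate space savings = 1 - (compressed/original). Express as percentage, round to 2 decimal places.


ratio = compressed/original = 14971/16834 = 0.889331
savings = 1 - ratio = 1 - 0.889331 = 0.110669
as a percentage: 0.110669 * 100 = 11.07%

Space savings = 1 - 14971/16834 = 11.07%


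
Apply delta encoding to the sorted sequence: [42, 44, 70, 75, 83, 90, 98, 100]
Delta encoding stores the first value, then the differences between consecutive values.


First value: 42
Deltas:
  44 - 42 = 2
  70 - 44 = 26
  75 - 70 = 5
  83 - 75 = 8
  90 - 83 = 7
  98 - 90 = 8
  100 - 98 = 2


Delta encoded: [42, 2, 26, 5, 8, 7, 8, 2]


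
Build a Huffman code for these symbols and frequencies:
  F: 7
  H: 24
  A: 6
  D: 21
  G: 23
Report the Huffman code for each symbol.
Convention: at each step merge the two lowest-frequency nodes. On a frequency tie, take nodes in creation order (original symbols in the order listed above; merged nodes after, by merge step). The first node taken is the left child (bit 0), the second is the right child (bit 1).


Huffman tree construction:
Step 1: Merge A(6) + F(7) = 13
Step 2: Merge (A+F)(13) + D(21) = 34
Step 3: Merge G(23) + H(24) = 47
Step 4: Merge ((A+F)+D)(34) + (G+H)(47) = 81
Read each symbol's code off the tree from the root (left child = 0, right child = 1).

Codes:
  F: 001 (length 3)
  H: 11 (length 2)
  A: 000 (length 3)
  D: 01 (length 2)
  G: 10 (length 2)
Average code length: 175/81 = 2.1605 bits/symbol


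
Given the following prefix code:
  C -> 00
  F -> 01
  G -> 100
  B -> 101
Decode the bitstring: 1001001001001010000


Decoding step by step:
Bits 100 -> G
Bits 100 -> G
Bits 100 -> G
Bits 100 -> G
Bits 101 -> B
Bits 00 -> C
Bits 00 -> C


Decoded message: GGGGBCC


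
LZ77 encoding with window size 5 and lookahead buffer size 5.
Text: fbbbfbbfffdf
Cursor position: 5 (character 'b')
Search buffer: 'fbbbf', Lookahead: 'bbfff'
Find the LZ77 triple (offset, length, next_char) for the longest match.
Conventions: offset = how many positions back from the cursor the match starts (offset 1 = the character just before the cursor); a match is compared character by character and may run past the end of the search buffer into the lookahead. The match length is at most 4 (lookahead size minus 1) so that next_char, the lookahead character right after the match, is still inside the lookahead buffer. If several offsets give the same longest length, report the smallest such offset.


Try each offset into the search buffer:
  offset=1 (pos 4, char 'f'): match length 0
  offset=2 (pos 3, char 'b'): match length 1
  offset=3 (pos 2, char 'b'): match length 3
  offset=4 (pos 1, char 'b'): match length 2
  offset=5 (pos 0, char 'f'): match length 0
Longest match has length 3 at offset 3.
next_char = character at position 5 + 3 = 8 -> 'f'

Best match: offset=3, length=3 (matching 'bbf' starting at position 2)
LZ77 triple: (3, 3, 'f')


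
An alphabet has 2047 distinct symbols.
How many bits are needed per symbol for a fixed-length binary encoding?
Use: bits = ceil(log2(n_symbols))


log2(2047) = 10.9993
Bracket: 2^10 = 1024 < 2047 <= 2^11 = 2048
So ceil(log2(2047)) = 11

bits = ceil(log2(2047)) = ceil(10.9993) = 11 bits


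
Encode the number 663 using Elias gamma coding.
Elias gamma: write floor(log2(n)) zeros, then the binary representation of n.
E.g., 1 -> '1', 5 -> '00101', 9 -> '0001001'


num_bits = floor(log2(663)) + 1 = 10
leading_zeros = num_bits - 1 = 9
binary(663) = 1010010111

Elias gamma(663) = '000000000' + '1010010111' = 0000000001010010111 (19 bits)


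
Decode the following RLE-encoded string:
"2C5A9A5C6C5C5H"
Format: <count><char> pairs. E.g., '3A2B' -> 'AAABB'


Expanding each <count><char> pair:
  2C -> 'CC'
  5A -> 'AAAAA'
  9A -> 'AAAAAAAAA'
  5C -> 'CCCCC'
  6C -> 'CCCCCC'
  5C -> 'CCCCC'
  5H -> 'HHHHH'

Decoded = CCAAAAAAAAAAAAAACCCCCCCCCCCCCCCCHHHHH


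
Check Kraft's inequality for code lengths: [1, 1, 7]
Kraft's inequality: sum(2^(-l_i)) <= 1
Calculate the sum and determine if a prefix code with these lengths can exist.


Sum = 2^(-1) + 2^(-1) + 2^(-7)
    = 0.5 + 0.5 + 0.0078125
    = 129/128 = 1.0078125
Since 1.0078125 > 1, Kraft's inequality is NOT satisfied.
A prefix code with these lengths CANNOT exist.

Kraft sum = 1.0078125. Not satisfied.


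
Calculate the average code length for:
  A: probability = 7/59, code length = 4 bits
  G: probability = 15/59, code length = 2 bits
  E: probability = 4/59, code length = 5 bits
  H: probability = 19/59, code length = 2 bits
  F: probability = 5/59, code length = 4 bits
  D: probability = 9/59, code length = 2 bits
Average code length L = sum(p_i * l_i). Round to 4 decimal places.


Weighted contributions p_i * l_i:
  A: (7/59) * 4 = 28/59
  G: (15/59) * 2 = 30/59
  E: (4/59) * 5 = 20/59
  H: (19/59) * 2 = 38/59
  F: (5/59) * 4 = 20/59
  D: (9/59) * 2 = 18/59
Sum = (28 + 30 + 20 + 38 + 20 + 18)/59 = 154/59

L = 154/59 = 2.6102 bits/symbol


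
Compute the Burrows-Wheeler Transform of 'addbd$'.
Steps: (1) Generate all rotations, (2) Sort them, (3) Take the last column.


Rotations (sorted):
  0: $addbd -> last char: d
  1: addbd$ -> last char: $
  2: bd$add -> last char: d
  3: d$addb -> last char: b
  4: dbd$ad -> last char: d
  5: ddbd$a -> last char: a


BWT = d$dbda


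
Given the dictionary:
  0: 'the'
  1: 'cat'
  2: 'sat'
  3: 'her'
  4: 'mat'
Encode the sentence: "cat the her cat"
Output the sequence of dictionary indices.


Look up each word in the dictionary:
  'cat' -> 1
  'the' -> 0
  'her' -> 3
  'cat' -> 1

Encoded: [1, 0, 3, 1]


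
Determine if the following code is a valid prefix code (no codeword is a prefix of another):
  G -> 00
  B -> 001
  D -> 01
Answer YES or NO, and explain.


Checking each pair (does one codeword prefix another?):
  G='00' vs B='001': prefix -- VIOLATION

NO -- this is NOT a valid prefix code. G (00) is a prefix of B (001).


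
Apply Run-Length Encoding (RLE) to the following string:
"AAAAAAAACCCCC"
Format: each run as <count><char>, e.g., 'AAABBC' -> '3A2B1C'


Scanning runs left to right:
  i=0: run of 'A' x 8 -> '8A'
  i=8: run of 'C' x 5 -> '5C'

RLE = 8A5C


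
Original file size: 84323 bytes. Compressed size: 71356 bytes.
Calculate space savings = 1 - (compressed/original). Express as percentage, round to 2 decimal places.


ratio = compressed/original = 71356/84323 = 0.846222
savings = 1 - ratio = 1 - 0.846222 = 0.153778
as a percentage: 0.153778 * 100 = 15.38%

Space savings = 1 - 71356/84323 = 15.38%


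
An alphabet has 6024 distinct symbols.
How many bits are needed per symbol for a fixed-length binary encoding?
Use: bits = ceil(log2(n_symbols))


log2(6024) = 12.5565
Bracket: 2^12 = 4096 < 6024 <= 2^13 = 8192
So ceil(log2(6024)) = 13

bits = ceil(log2(6024)) = ceil(12.5565) = 13 bits


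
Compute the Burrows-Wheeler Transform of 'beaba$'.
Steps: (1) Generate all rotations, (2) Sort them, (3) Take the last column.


Rotations (sorted):
  0: $beaba -> last char: a
  1: a$beab -> last char: b
  2: aba$be -> last char: e
  3: ba$bea -> last char: a
  4: beaba$ -> last char: $
  5: eaba$b -> last char: b


BWT = abea$b


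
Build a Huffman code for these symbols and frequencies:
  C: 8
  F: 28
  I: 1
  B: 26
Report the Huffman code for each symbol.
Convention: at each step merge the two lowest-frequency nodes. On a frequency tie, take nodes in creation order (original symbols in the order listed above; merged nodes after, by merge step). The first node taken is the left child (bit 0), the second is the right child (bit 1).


Huffman tree construction:
Step 1: Merge I(1) + C(8) = 9
Step 2: Merge (I+C)(9) + B(26) = 35
Step 3: Merge F(28) + ((I+C)+B)(35) = 63
Read each symbol's code off the tree from the root (left child = 0, right child = 1).

Codes:
  C: 101 (length 3)
  F: 0 (length 1)
  I: 100 (length 3)
  B: 11 (length 2)
Average code length: 107/63 = 1.6984 bits/symbol


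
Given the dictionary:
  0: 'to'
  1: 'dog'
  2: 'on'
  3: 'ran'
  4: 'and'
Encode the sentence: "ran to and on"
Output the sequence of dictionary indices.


Look up each word in the dictionary:
  'ran' -> 3
  'to' -> 0
  'and' -> 4
  'on' -> 2

Encoded: [3, 0, 4, 2]


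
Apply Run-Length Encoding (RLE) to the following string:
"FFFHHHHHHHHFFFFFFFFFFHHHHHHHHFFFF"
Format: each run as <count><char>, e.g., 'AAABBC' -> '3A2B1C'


Scanning runs left to right:
  i=0: run of 'F' x 3 -> '3F'
  i=3: run of 'H' x 8 -> '8H'
  i=11: run of 'F' x 10 -> '10F'
  i=21: run of 'H' x 8 -> '8H'
  i=29: run of 'F' x 4 -> '4F'

RLE = 3F8H10F8H4F


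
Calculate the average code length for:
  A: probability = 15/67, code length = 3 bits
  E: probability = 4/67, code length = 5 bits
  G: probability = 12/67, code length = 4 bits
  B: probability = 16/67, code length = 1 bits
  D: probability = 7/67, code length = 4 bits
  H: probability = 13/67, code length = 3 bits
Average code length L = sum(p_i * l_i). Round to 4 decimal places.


Weighted contributions p_i * l_i:
  A: (15/67) * 3 = 45/67
  E: (4/67) * 5 = 20/67
  G: (12/67) * 4 = 48/67
  B: (16/67) * 1 = 16/67
  D: (7/67) * 4 = 28/67
  H: (13/67) * 3 = 39/67
Sum = (45 + 20 + 48 + 16 + 28 + 39)/67 = 196/67

L = 196/67 = 2.9254 bits/symbol


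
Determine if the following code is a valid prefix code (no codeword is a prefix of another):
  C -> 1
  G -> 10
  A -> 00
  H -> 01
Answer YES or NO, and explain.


Checking each pair (does one codeword prefix another?):
  C='1' vs G='10': prefix -- VIOLATION

NO -- this is NOT a valid prefix code. C (1) is a prefix of G (10).


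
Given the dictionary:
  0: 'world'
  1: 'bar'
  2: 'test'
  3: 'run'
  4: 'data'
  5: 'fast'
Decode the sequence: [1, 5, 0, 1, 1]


Look up each index in the dictionary:
  1 -> 'bar'
  5 -> 'fast'
  0 -> 'world'
  1 -> 'bar'
  1 -> 'bar'

Decoded: "bar fast world bar bar"


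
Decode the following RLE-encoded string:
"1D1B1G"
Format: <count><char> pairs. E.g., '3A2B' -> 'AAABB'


Expanding each <count><char> pair:
  1D -> 'D'
  1B -> 'B'
  1G -> 'G'

Decoded = DBG


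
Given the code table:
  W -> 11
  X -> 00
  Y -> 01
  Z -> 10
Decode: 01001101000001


Decoding:
01 -> Y
00 -> X
11 -> W
01 -> Y
00 -> X
00 -> X
01 -> Y


Result: YXWYXXY


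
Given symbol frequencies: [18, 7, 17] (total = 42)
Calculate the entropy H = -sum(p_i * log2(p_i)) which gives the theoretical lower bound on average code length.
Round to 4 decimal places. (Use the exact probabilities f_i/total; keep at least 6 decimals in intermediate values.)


Per-symbol terms -p_i * log2(p_i) with p_i = f_i/42:
  p = 18/42 = 0.428571: log2(p) = -1.222392, -p*log2(p) = 0.523882
  p = 7/42 = 0.166667: log2(p) = -2.584963, -p*log2(p) = 0.430827
  p = 17/42 = 0.404762: log2(p) = -1.304855, -p*log2(p) = 0.528155
H = 0.523882 + 0.430827 + 0.528155 = 1.482864

H = 1.4829 bits/symbol


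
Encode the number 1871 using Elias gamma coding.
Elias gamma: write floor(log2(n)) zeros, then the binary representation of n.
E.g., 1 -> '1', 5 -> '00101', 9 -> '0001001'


num_bits = floor(log2(1871)) + 1 = 11
leading_zeros = num_bits - 1 = 10
binary(1871) = 11101001111

Elias gamma(1871) = '0000000000' + '11101001111' = 000000000011101001111 (21 bits)


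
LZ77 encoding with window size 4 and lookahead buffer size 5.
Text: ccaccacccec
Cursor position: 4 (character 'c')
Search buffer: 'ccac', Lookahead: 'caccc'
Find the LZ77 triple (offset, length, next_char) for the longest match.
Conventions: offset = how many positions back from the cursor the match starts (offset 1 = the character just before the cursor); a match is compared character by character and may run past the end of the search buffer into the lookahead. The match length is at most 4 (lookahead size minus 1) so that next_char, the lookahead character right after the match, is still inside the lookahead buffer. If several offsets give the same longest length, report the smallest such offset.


Try each offset into the search buffer:
  offset=1 (pos 3, char 'c'): match length 1
  offset=2 (pos 2, char 'a'): match length 0
  offset=3 (pos 1, char 'c'): match length 4
  offset=4 (pos 0, char 'c'): match length 1
Longest match has length 4 at offset 3.
next_char = character at position 4 + 4 = 8 -> 'c'

Best match: offset=3, length=4 (matching 'cacc' starting at position 1)
LZ77 triple: (3, 4, 'c')


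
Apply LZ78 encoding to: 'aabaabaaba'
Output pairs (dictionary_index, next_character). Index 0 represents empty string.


LZ78 encoding steps:
Dictionary: {0: ''}
Step 1: w='' (idx 0), next='a' -> output (0, 'a'), add 'a' as idx 1
Step 2: w='a' (idx 1), next='b' -> output (1, 'b'), add 'ab' as idx 2
Step 3: w='a' (idx 1), next='a' -> output (1, 'a'), add 'aa' as idx 3
Step 4: w='' (idx 0), next='b' -> output (0, 'b'), add 'b' as idx 4
Step 5: w='aa' (idx 3), next='b' -> output (3, 'b'), add 'aab' as idx 5
Step 6: w='a' (idx 1), end of input -> output (1, '')


Encoded: [(0, 'a'), (1, 'b'), (1, 'a'), (0, 'b'), (3, 'b'), (1, '')]


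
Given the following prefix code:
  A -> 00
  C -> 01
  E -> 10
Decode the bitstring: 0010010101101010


Decoding step by step:
Bits 00 -> A
Bits 10 -> E
Bits 01 -> C
Bits 01 -> C
Bits 01 -> C
Bits 10 -> E
Bits 10 -> E
Bits 10 -> E


Decoded message: AECCCEEE


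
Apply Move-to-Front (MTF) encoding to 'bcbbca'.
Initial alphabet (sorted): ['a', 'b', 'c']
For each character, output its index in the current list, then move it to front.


MTF encoding:
'b': index 1 in ['a', 'b', 'c'] -> ['b', 'a', 'c']
'c': index 2 in ['b', 'a', 'c'] -> ['c', 'b', 'a']
'b': index 1 in ['c', 'b', 'a'] -> ['b', 'c', 'a']
'b': index 0 in ['b', 'c', 'a'] -> ['b', 'c', 'a']
'c': index 1 in ['b', 'c', 'a'] -> ['c', 'b', 'a']
'a': index 2 in ['c', 'b', 'a'] -> ['a', 'c', 'b']


Output: [1, 2, 1, 0, 1, 2]


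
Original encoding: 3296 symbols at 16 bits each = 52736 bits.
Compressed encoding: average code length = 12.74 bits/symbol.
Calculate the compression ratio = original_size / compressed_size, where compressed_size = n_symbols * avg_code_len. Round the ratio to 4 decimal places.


original_size = n_symbols * orig_bits = 3296 * 16 = 52736 bits
compressed_size = n_symbols * avg_code_len = 3296 * 12.74 = 41991.04 bits
ratio = original_size / compressed_size = 52736 / 41991.04 = 1.2559

Compression ratio = 1.2559


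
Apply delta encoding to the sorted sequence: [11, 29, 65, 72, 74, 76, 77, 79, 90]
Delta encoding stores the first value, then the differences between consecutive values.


First value: 11
Deltas:
  29 - 11 = 18
  65 - 29 = 36
  72 - 65 = 7
  74 - 72 = 2
  76 - 74 = 2
  77 - 76 = 1
  79 - 77 = 2
  90 - 79 = 11


Delta encoded: [11, 18, 36, 7, 2, 2, 1, 2, 11]


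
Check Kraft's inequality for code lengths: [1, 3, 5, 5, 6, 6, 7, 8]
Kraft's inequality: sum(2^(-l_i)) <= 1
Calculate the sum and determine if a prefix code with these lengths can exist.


Sum = 2^(-1) + 2^(-3) + 2^(-5) + 2^(-5) + 2^(-6) + 2^(-6) + 2^(-7) + 2^(-8)
    = 0.5 + 0.125 + 0.03125 + 0.03125 + 0.015625 + 0.015625 + 0.0078125 + 0.00390625
    = 187/256 = 0.73046875
Since 0.73046875 <= 1, Kraft's inequality IS satisfied.
A prefix code with these lengths CAN exist.

Kraft sum = 0.73046875. Satisfied.


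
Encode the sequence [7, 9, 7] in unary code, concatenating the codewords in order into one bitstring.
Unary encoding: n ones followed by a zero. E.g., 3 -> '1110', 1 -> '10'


Encode each number as n ones followed by a terminating 0:
  7 -> 11111110 (8 bits)
  9 -> 1111111110 (10 bits)
  7 -> 11111110 (8 bits)
Total length = 8 + 10 + 8 = 26 bits.

Unary([7, 9, 7]) = 11111110111111111011111110 (26 bits)


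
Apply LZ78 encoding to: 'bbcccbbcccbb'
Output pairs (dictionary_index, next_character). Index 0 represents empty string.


LZ78 encoding steps:
Dictionary: {0: ''}
Step 1: w='' (idx 0), next='b' -> output (0, 'b'), add 'b' as idx 1
Step 2: w='b' (idx 1), next='c' -> output (1, 'c'), add 'bc' as idx 2
Step 3: w='' (idx 0), next='c' -> output (0, 'c'), add 'c' as idx 3
Step 4: w='c' (idx 3), next='b' -> output (3, 'b'), add 'cb' as idx 4
Step 5: w='bc' (idx 2), next='c' -> output (2, 'c'), add 'bcc' as idx 5
Step 6: w='cb' (idx 4), next='b' -> output (4, 'b'), add 'cbb' as idx 6


Encoded: [(0, 'b'), (1, 'c'), (0, 'c'), (3, 'b'), (2, 'c'), (4, 'b')]


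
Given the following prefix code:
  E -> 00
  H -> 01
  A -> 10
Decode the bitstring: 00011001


Decoding step by step:
Bits 00 -> E
Bits 01 -> H
Bits 10 -> A
Bits 01 -> H


Decoded message: EHAH


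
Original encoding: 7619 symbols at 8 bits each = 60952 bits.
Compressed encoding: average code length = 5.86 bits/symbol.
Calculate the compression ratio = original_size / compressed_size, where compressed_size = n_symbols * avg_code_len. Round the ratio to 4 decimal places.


original_size = n_symbols * orig_bits = 7619 * 8 = 60952 bits
compressed_size = n_symbols * avg_code_len = 7619 * 5.86 = 44647.34 bits
ratio = original_size / compressed_size = 60952 / 44647.34 = 1.3652

Compression ratio = 1.3652


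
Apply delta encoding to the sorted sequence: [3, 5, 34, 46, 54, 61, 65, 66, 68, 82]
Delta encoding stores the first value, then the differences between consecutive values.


First value: 3
Deltas:
  5 - 3 = 2
  34 - 5 = 29
  46 - 34 = 12
  54 - 46 = 8
  61 - 54 = 7
  65 - 61 = 4
  66 - 65 = 1
  68 - 66 = 2
  82 - 68 = 14


Delta encoded: [3, 2, 29, 12, 8, 7, 4, 1, 2, 14]


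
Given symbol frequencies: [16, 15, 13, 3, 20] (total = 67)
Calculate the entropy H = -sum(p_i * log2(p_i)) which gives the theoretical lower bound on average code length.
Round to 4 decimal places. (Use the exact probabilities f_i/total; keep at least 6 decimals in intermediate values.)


Per-symbol terms -p_i * log2(p_i) with p_i = f_i/67:
  p = 16/67 = 0.238806: log2(p) = -2.066089, -p*log2(p) = 0.493394
  p = 15/67 = 0.223881: log2(p) = -2.159199, -p*log2(p) = 0.483403
  p = 13/67 = 0.194030: log2(p) = -2.365649, -p*log2(p) = 0.459007
  p = 3/67 = 0.044776: log2(p) = -4.481127, -p*log2(p) = 0.200647
  p = 20/67 = 0.298507: log2(p) = -1.744161, -p*log2(p) = 0.520645
H = 0.493394 + 0.483403 + 0.459007 + 0.200647 + 0.520645 = 2.157096

H = 2.1571 bits/symbol


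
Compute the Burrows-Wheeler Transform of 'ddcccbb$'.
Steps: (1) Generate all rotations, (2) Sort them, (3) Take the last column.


Rotations (sorted):
  0: $ddcccbb -> last char: b
  1: b$ddcccb -> last char: b
  2: bb$ddccc -> last char: c
  3: cbb$ddcc -> last char: c
  4: ccbb$ddc -> last char: c
  5: cccbb$dd -> last char: d
  6: dcccbb$d -> last char: d
  7: ddcccbb$ -> last char: $


BWT = bbcccdd$


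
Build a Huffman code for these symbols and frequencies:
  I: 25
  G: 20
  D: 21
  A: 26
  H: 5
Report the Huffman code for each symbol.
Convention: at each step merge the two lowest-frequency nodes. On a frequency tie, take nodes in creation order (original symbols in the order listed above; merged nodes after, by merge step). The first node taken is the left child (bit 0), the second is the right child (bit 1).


Huffman tree construction:
Step 1: Merge H(5) + G(20) = 25
Step 2: Merge D(21) + I(25) = 46
Step 3: Merge (H+G)(25) + A(26) = 51
Step 4: Merge (D+I)(46) + ((H+G)+A)(51) = 97
Read each symbol's code off the tree from the root (left child = 0, right child = 1).

Codes:
  I: 01 (length 2)
  G: 101 (length 3)
  D: 00 (length 2)
  A: 11 (length 2)
  H: 100 (length 3)
Average code length: 219/97 = 2.2577 bits/symbol


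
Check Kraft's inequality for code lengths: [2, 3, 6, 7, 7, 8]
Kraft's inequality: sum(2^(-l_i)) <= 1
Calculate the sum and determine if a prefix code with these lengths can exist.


Sum = 2^(-2) + 2^(-3) + 2^(-6) + 2^(-7) + 2^(-7) + 2^(-8)
    = 0.25 + 0.125 + 0.015625 + 0.0078125 + 0.0078125 + 0.00390625
    = 105/256 = 0.41015625
Since 0.41015625 <= 1, Kraft's inequality IS satisfied.
A prefix code with these lengths CAN exist.

Kraft sum = 0.41015625. Satisfied.


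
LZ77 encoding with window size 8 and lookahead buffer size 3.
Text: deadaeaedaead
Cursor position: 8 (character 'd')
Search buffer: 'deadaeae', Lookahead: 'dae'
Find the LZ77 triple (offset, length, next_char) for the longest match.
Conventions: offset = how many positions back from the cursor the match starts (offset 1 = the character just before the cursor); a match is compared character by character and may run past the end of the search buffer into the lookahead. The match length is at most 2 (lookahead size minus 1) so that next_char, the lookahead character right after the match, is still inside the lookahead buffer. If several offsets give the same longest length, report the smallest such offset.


Try each offset into the search buffer:
  offset=1 (pos 7, char 'e'): match length 0
  offset=2 (pos 6, char 'a'): match length 0
  offset=3 (pos 5, char 'e'): match length 0
  offset=4 (pos 4, char 'a'): match length 0
  offset=5 (pos 3, char 'd'): match length 2
  offset=6 (pos 2, char 'a'): match length 0
  offset=7 (pos 1, char 'e'): match length 0
  offset=8 (pos 0, char 'd'): match length 1
Longest match has length 2 at offset 5.
next_char = character at position 8 + 2 = 10 -> 'e'

Best match: offset=5, length=2 (matching 'da' starting at position 3)
LZ77 triple: (5, 2, 'e')


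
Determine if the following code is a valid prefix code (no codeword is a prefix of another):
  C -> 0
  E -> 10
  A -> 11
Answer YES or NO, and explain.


Checking each pair (does one codeword prefix another?):
  C='0' vs E='10': no prefix
  C='0' vs A='11': no prefix
  E='10' vs C='0': no prefix
  E='10' vs A='11': no prefix
  A='11' vs C='0': no prefix
  A='11' vs E='10': no prefix
No violation found over all pairs.

YES -- this is a valid prefix code. No codeword is a prefix of any other codeword.


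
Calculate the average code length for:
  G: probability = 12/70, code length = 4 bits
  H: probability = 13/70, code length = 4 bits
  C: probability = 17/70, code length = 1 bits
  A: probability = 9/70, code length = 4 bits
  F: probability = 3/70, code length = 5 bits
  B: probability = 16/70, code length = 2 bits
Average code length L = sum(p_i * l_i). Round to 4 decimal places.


Weighted contributions p_i * l_i:
  G: (12/70) * 4 = 48/70
  H: (13/70) * 4 = 52/70
  C: (17/70) * 1 = 17/70
  A: (9/70) * 4 = 36/70
  F: (3/70) * 5 = 15/70
  B: (16/70) * 2 = 32/70
Sum = (48 + 52 + 17 + 36 + 15 + 32)/70 = 200/70

L = 200/70 = 2.8571 bits/symbol


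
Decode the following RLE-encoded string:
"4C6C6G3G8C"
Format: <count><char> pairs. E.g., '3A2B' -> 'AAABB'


Expanding each <count><char> pair:
  4C -> 'CCCC'
  6C -> 'CCCCCC'
  6G -> 'GGGGGG'
  3G -> 'GGG'
  8C -> 'CCCCCCCC'

Decoded = CCCCCCCCCCGGGGGGGGGCCCCCCCC


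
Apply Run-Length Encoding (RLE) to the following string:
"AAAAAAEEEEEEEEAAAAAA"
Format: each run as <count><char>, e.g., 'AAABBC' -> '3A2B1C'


Scanning runs left to right:
  i=0: run of 'A' x 6 -> '6A'
  i=6: run of 'E' x 8 -> '8E'
  i=14: run of 'A' x 6 -> '6A'

RLE = 6A8E6A


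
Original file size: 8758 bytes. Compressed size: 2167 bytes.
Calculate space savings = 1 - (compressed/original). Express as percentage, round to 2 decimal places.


ratio = compressed/original = 2167/8758 = 0.247431
savings = 1 - ratio = 1 - 0.247431 = 0.752569
as a percentage: 0.752569 * 100 = 75.26%

Space savings = 1 - 2167/8758 = 75.26%


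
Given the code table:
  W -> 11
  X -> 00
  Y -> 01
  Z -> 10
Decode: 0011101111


Decoding:
00 -> X
11 -> W
10 -> Z
11 -> W
11 -> W


Result: XWZWW


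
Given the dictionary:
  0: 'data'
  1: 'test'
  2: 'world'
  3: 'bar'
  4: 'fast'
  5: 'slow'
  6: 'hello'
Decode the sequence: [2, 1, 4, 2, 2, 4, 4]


Look up each index in the dictionary:
  2 -> 'world'
  1 -> 'test'
  4 -> 'fast'
  2 -> 'world'
  2 -> 'world'
  4 -> 'fast'
  4 -> 'fast'

Decoded: "world test fast world world fast fast"


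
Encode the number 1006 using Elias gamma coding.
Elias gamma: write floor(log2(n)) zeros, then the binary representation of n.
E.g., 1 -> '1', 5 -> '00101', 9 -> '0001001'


num_bits = floor(log2(1006)) + 1 = 10
leading_zeros = num_bits - 1 = 9
binary(1006) = 1111101110

Elias gamma(1006) = '000000000' + '1111101110' = 0000000001111101110 (19 bits)


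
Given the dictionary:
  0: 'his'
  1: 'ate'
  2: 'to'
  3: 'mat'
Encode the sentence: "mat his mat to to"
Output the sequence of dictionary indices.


Look up each word in the dictionary:
  'mat' -> 3
  'his' -> 0
  'mat' -> 3
  'to' -> 2
  'to' -> 2

Encoded: [3, 0, 3, 2, 2]


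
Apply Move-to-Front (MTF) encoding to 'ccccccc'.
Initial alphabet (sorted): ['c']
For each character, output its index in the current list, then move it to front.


MTF encoding:
'c': index 0 in ['c'] -> ['c']
'c': index 0 in ['c'] -> ['c']
'c': index 0 in ['c'] -> ['c']
'c': index 0 in ['c'] -> ['c']
'c': index 0 in ['c'] -> ['c']
'c': index 0 in ['c'] -> ['c']
'c': index 0 in ['c'] -> ['c']


Output: [0, 0, 0, 0, 0, 0, 0]


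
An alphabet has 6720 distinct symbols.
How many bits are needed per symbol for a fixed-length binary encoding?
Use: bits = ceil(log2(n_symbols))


log2(6720) = 12.7142
Bracket: 2^12 = 4096 < 6720 <= 2^13 = 8192
So ceil(log2(6720)) = 13

bits = ceil(log2(6720)) = ceil(12.7142) = 13 bits


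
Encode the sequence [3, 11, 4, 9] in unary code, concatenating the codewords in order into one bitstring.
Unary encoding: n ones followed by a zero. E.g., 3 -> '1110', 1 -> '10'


Encode each number as n ones followed by a terminating 0:
  3 -> 1110 (4 bits)
  11 -> 111111111110 (12 bits)
  4 -> 11110 (5 bits)
  9 -> 1111111110 (10 bits)
Total length = 4 + 12 + 5 + 10 = 31 bits.

Unary([3, 11, 4, 9]) = 1110111111111110111101111111110 (31 bits)


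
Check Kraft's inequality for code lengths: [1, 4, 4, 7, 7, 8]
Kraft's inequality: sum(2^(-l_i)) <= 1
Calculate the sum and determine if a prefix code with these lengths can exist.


Sum = 2^(-1) + 2^(-4) + 2^(-4) + 2^(-7) + 2^(-7) + 2^(-8)
    = 0.5 + 0.0625 + 0.0625 + 0.0078125 + 0.0078125 + 0.00390625
    = 165/256 = 0.64453125
Since 0.64453125 <= 1, Kraft's inequality IS satisfied.
A prefix code with these lengths CAN exist.

Kraft sum = 0.64453125. Satisfied.


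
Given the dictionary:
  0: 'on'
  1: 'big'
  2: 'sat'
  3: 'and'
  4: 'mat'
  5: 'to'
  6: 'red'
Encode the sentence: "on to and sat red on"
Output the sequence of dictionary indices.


Look up each word in the dictionary:
  'on' -> 0
  'to' -> 5
  'and' -> 3
  'sat' -> 2
  'red' -> 6
  'on' -> 0

Encoded: [0, 5, 3, 2, 6, 0]
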